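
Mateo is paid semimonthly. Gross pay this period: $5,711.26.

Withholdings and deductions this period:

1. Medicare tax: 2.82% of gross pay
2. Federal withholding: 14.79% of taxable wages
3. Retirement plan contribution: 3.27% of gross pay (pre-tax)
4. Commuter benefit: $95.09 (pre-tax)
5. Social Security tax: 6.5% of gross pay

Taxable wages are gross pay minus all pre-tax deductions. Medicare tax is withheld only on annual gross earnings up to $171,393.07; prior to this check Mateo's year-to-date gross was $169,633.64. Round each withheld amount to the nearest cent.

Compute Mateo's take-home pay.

Commuter benefit: $95.09
Retirement plan contribution: $5,711.26 × 0.0327 = $186.76
Pre-tax total = $95.09 + $186.76 = $281.85
Taxable wages = $5,711.26 − $281.85 = $5,429.41
Federal withholding: $5,429.41 × 0.1479 = $803.01
Social Security tax: $5,711.26 × 0.065 = $371.23
Medicare tax: only $171,393.07 − $169,633.64 = $1,759.43 of this check is subject → $1,759.43 × 0.0282 = $49.62
Total deductions = $95.09 + $186.76 + $803.01 + $371.23 + $49.62 = $1,505.71
Net pay = $5,711.26 − $1,505.71 = $4,205.55

$4,205.55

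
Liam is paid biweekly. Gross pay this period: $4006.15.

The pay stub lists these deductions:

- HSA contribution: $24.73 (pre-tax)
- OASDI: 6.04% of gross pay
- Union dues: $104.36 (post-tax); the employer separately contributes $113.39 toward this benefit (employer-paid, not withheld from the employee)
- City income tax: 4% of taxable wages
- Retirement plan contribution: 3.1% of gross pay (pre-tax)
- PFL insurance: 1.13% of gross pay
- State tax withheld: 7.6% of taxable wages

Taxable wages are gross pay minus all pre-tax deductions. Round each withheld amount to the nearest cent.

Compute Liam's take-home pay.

$3018.19

Retirement plan contribution: $4006.15 × 0.031 = $124.19
HSA contribution: $24.73
Pre-tax total = $124.19 + $24.73 = $148.92
Taxable wages = $4006.15 − $148.92 = $3857.23
City income tax: $3857.23 × 0.04 = $154.29
State tax withheld: $3857.23 × 0.076 = $293.15
PFL insurance: $4006.15 × 0.0113 = $45.27
OASDI: $4006.15 × 0.0604 = $241.97
Union dues: $104.36
(Employer's $113.39 toward union dues is not withheld from the employee.)
Total deductions = $124.19 + $24.73 + $154.29 + $293.15 + $45.27 + $241.97 + $104.36 = $987.96
Net pay = $4006.15 − $987.96 = $3018.19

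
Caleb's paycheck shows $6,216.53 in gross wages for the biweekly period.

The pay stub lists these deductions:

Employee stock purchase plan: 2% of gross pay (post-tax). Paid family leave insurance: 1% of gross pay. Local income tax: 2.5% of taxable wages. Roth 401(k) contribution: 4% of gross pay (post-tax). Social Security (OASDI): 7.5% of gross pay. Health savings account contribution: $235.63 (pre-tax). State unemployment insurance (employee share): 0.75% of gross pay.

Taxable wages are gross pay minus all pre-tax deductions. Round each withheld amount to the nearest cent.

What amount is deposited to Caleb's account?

$4,883.36

Health savings account contribution: $235.63
Taxable wages = $6,216.53 − $235.63 = $5,980.90
Local income tax: $5,980.90 × 0.025 = $149.52
Social Security (OASDI): $6,216.53 × 0.075 = $466.24
State unemployment insurance (employee share): $6,216.53 × 0.0075 = $46.62
Paid family leave insurance: $6,216.53 × 0.01 = $62.17
Roth 401(k) contribution: $6,216.53 × 0.04 = $248.66
Employee stock purchase plan: $6,216.53 × 0.02 = $124.33
Total deductions = $235.63 + $149.52 + $466.24 + $46.62 + $62.17 + $248.66 + $124.33 = $1,333.17
Net pay = $6,216.53 − $1,333.17 = $4,883.36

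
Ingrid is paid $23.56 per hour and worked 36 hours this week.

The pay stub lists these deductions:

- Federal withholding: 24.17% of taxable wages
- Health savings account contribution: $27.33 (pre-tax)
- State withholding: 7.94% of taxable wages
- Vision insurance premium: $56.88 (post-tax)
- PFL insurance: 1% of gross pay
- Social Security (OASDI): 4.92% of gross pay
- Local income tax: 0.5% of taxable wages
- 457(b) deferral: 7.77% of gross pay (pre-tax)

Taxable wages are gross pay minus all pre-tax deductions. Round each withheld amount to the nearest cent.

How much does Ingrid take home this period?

Gross pay: 36 × $23.56 = $848.16
Health savings account contribution: $27.33
457(b) deferral: $848.16 × 0.0777 = $65.90
Pre-tax total = $27.33 + $65.90 = $93.23
Taxable wages = $848.16 − $93.23 = $754.93
Local income tax: $754.93 × 0.005 = $3.77
State withholding: $754.93 × 0.0794 = $59.94
Federal withholding: $754.93 × 0.2417 = $182.47
Social Security (OASDI): $848.16 × 0.0492 = $41.73
PFL insurance: $848.16 × 0.01 = $8.48
Vision insurance premium: $56.88
Total deductions = $27.33 + $65.90 + $3.77 + $59.94 + $182.47 + $41.73 + $8.48 + $56.88 = $446.50
Net pay = $848.16 − $446.50 = $401.66

$401.66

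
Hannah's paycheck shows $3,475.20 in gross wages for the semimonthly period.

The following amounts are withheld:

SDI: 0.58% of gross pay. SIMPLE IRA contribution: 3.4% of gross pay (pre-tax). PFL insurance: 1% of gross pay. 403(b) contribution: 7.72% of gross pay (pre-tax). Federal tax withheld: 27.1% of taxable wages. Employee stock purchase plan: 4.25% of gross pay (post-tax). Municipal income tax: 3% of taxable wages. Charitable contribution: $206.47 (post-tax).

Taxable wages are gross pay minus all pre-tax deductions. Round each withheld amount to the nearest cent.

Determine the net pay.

$1,749.96

SIMPLE IRA contribution: $3,475.20 × 0.034 = $118.16
403(b) contribution: $3,475.20 × 0.0772 = $268.29
Pre-tax total = $118.16 + $268.29 = $386.45
Taxable wages = $3,475.20 − $386.45 = $3,088.75
Municipal income tax: $3,088.75 × 0.03 = $92.66
Federal tax withheld: $3,088.75 × 0.271 = $837.05
PFL insurance: $3,475.20 × 0.01 = $34.75
SDI: $3,475.20 × 0.0058 = $20.16
Charitable contribution: $206.47
Employee stock purchase plan: $3,475.20 × 0.0425 = $147.70
Total deductions = $118.16 + $268.29 + $92.66 + $837.05 + $34.75 + $20.16 + $206.47 + $147.70 = $1,725.24
Net pay = $3,475.20 − $1,725.24 = $1,749.96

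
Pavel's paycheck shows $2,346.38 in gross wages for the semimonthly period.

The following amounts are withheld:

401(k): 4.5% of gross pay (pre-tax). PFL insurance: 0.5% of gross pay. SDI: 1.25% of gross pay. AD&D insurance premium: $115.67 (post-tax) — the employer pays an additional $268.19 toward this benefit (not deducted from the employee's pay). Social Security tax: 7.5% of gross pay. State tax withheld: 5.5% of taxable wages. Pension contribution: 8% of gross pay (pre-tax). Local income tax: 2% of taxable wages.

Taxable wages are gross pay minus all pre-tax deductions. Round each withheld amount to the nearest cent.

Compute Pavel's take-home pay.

$1,566.39

Pension contribution: $2,346.38 × 0.08 = $187.71
401(k): $2,346.38 × 0.045 = $105.59
Pre-tax total = $187.71 + $105.59 = $293.30
Taxable wages = $2,346.38 − $293.30 = $2,053.08
State tax withheld: $2,053.08 × 0.055 = $112.92
Local income tax: $2,053.08 × 0.02 = $41.06
PFL insurance: $2,346.38 × 0.005 = $11.73
Social Security tax: $2,346.38 × 0.075 = $175.98
SDI: $2,346.38 × 0.0125 = $29.33
AD&D insurance premium: $115.67
(Employer's $268.19 toward AD&D insurance premium is not withheld from the employee.)
Total deductions = $187.71 + $105.59 + $112.92 + $41.06 + $11.73 + $175.98 + $29.33 + $115.67 = $779.99
Net pay = $2,346.38 − $779.99 = $1,566.39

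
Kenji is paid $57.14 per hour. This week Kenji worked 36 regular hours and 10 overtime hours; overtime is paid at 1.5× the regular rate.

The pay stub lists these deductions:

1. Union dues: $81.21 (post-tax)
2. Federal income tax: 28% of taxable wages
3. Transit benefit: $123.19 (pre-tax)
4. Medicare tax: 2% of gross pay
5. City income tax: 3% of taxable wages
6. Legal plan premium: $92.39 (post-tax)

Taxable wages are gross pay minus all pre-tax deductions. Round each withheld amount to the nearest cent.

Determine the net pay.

$1,693.87

Regular pay: 36 × $57.14 = $2,057.04
Overtime pay: 10 × $57.14 × 1.5 = $857.10
Gross pay = $2,057.04 + $857.10 = $2,914.14
Transit benefit: $123.19
Taxable wages = $2,914.14 − $123.19 = $2,790.95
Federal income tax: $2,790.95 × 0.28 = $781.47
City income tax: $2,790.95 × 0.03 = $83.73
Medicare tax: $2,914.14 × 0.02 = $58.28
Union dues: $81.21
Legal plan premium: $92.39
Total deductions = $123.19 + $781.47 + $83.73 + $58.28 + $81.21 + $92.39 = $1,220.27
Net pay = $2,914.14 − $1,220.27 = $1,693.87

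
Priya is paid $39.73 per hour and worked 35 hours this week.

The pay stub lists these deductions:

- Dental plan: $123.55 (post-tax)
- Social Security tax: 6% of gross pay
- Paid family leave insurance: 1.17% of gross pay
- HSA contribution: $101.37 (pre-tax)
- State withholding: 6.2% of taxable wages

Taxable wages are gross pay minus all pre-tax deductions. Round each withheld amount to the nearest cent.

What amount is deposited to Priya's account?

Gross pay: 35 × $39.73 = $1,390.55
HSA contribution: $101.37
Taxable wages = $1,390.55 − $101.37 = $1,289.18
State withholding: $1,289.18 × 0.062 = $79.93
Social Security tax: $1,390.55 × 0.06 = $83.43
Paid family leave insurance: $1,390.55 × 0.0117 = $16.27
Dental plan: $123.55
Total deductions = $101.37 + $79.93 + $83.43 + $16.27 + $123.55 = $404.55
Net pay = $1,390.55 − $404.55 = $986.00

$986.00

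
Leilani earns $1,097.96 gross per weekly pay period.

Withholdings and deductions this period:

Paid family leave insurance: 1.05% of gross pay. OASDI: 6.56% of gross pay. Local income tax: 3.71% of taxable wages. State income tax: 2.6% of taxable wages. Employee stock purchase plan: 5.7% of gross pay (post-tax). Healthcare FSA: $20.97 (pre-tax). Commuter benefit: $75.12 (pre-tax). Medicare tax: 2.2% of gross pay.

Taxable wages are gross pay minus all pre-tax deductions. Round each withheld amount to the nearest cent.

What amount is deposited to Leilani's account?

$768.35

Commuter benefit: $75.12
Healthcare FSA: $20.97
Pre-tax total = $75.12 + $20.97 = $96.09
Taxable wages = $1,097.96 − $96.09 = $1,001.87
Local income tax: $1,001.87 × 0.0371 = $37.17
State income tax: $1,001.87 × 0.026 = $26.05
Medicare tax: $1,097.96 × 0.022 = $24.16
Paid family leave insurance: $1,097.96 × 0.0105 = $11.53
OASDI: $1,097.96 × 0.0656 = $72.03
Employee stock purchase plan: $1,097.96 × 0.057 = $62.58
Total deductions = $75.12 + $20.97 + $37.17 + $26.05 + $24.16 + $11.53 + $72.03 + $62.58 = $329.61
Net pay = $1,097.96 − $329.61 = $768.35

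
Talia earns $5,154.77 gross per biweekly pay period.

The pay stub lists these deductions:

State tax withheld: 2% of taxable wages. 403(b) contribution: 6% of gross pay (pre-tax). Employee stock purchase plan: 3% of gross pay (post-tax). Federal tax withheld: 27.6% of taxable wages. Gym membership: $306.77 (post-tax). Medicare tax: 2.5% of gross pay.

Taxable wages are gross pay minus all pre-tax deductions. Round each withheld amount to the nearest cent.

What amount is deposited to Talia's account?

$2,820.94

403(b) contribution: $5,154.77 × 0.06 = $309.29
Taxable wages = $5,154.77 − $309.29 = $4,845.48
Federal tax withheld: $4,845.48 × 0.276 = $1,337.35
State tax withheld: $4,845.48 × 0.02 = $96.91
Medicare tax: $5,154.77 × 0.025 = $128.87
Employee stock purchase plan: $5,154.77 × 0.03 = $154.64
Gym membership: $306.77
Total deductions = $309.29 + $1,337.35 + $96.91 + $128.87 + $154.64 + $306.77 = $2,333.83
Net pay = $5,154.77 − $2,333.83 = $2,820.94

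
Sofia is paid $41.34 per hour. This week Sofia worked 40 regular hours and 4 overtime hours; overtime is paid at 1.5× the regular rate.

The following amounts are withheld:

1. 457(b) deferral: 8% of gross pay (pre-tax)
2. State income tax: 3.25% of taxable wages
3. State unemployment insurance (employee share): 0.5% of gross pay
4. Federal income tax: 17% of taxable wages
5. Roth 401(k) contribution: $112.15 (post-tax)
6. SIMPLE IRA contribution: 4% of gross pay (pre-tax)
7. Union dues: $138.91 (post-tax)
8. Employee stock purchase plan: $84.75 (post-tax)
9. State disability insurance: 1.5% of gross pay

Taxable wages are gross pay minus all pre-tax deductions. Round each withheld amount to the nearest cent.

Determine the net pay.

$960.73

Regular pay: 40 × $41.34 = $1,653.60
Overtime pay: 4 × $41.34 × 1.5 = $248.04
Gross pay = $1,653.60 + $248.04 = $1,901.64
457(b) deferral: $1,901.64 × 0.08 = $152.13
SIMPLE IRA contribution: $1,901.64 × 0.04 = $76.07
Pre-tax total = $152.13 + $76.07 = $228.20
Taxable wages = $1,901.64 − $228.20 = $1,673.44
State income tax: $1,673.44 × 0.0325 = $54.39
Federal income tax: $1,673.44 × 0.17 = $284.48
State disability insurance: $1,901.64 × 0.015 = $28.52
State unemployment insurance (employee share): $1,901.64 × 0.005 = $9.51
Union dues: $138.91
Employee stock purchase plan: $84.75
Roth 401(k) contribution: $112.15
Total deductions = $152.13 + $76.07 + $54.39 + $284.48 + $28.52 + $9.51 + $138.91 + $84.75 + $112.15 = $940.91
Net pay = $1,901.64 − $940.91 = $960.73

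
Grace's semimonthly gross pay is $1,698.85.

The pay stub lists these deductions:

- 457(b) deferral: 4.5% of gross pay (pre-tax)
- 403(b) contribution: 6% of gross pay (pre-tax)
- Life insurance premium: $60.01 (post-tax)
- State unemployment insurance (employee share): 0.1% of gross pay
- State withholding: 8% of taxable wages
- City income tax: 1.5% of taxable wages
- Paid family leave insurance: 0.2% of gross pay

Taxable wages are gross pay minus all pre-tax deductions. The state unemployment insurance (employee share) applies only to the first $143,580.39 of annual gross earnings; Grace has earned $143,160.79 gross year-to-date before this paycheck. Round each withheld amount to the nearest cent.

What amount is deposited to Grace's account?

403(b) contribution: $1,698.85 × 0.06 = $101.93
457(b) deferral: $1,698.85 × 0.045 = $76.45
Pre-tax total = $101.93 + $76.45 = $178.38
Taxable wages = $1,698.85 − $178.38 = $1,520.47
City income tax: $1,520.47 × 0.015 = $22.81
State withholding: $1,520.47 × 0.08 = $121.64
State unemployment insurance (employee share): only $143,580.39 − $143,160.79 = $419.60 of this check is subject → $419.60 × 0.001 = $0.42
Paid family leave insurance: $1,698.85 × 0.002 = $3.40
Life insurance premium: $60.01
Total deductions = $101.93 + $76.45 + $22.81 + $121.64 + $0.42 + $3.40 + $60.01 = $386.66
Net pay = $1,698.85 − $386.66 = $1,312.19

$1,312.19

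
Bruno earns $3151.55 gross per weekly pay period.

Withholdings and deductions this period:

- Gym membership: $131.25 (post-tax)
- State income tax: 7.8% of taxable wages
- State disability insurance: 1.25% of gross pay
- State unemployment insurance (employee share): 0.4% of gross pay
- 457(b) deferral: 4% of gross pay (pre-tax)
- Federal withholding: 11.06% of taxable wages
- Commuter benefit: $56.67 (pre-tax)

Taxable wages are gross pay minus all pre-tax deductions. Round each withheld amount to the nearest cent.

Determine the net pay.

$2225.65

Commuter benefit: $56.67
457(b) deferral: $3151.55 × 0.04 = $126.06
Pre-tax total = $56.67 + $126.06 = $182.73
Taxable wages = $3151.55 − $182.73 = $2968.82
Federal withholding: $2968.82 × 0.1106 = $328.35
State income tax: $2968.82 × 0.078 = $231.57
State disability insurance: $3151.55 × 0.0125 = $39.39
State unemployment insurance (employee share): $3151.55 × 0.004 = $12.61
Gym membership: $131.25
Total deductions = $56.67 + $126.06 + $328.35 + $231.57 + $39.39 + $12.61 + $131.25 = $925.90
Net pay = $3151.55 − $925.90 = $2225.65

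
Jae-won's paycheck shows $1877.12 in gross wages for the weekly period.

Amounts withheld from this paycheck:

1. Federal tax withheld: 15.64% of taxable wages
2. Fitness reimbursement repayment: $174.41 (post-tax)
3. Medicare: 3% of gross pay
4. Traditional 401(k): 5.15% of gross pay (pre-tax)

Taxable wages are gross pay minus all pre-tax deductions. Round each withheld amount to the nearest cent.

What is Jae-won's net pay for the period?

$1271.27

Traditional 401(k): $1877.12 × 0.0515 = $96.67
Taxable wages = $1877.12 − $96.67 = $1780.45
Federal tax withheld: $1780.45 × 0.1564 = $278.46
Medicare: $1877.12 × 0.03 = $56.31
Fitness reimbursement repayment: $174.41
Total deductions = $96.67 + $278.46 + $56.31 + $174.41 = $605.85
Net pay = $1877.12 − $605.85 = $1271.27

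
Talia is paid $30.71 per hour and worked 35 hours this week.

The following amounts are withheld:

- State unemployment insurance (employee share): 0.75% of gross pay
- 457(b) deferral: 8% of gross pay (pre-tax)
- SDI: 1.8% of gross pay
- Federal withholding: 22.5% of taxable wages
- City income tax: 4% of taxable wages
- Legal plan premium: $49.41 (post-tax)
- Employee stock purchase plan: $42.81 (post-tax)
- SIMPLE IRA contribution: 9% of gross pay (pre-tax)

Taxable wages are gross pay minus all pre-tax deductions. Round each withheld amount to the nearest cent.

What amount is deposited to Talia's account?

Gross pay: 35 × $30.71 = $1,074.85
457(b) deferral: $1,074.85 × 0.08 = $85.99
SIMPLE IRA contribution: $1,074.85 × 0.09 = $96.74
Pre-tax total = $85.99 + $96.74 = $182.73
Taxable wages = $1,074.85 − $182.73 = $892.12
Federal withholding: $892.12 × 0.225 = $200.73
City income tax: $892.12 × 0.04 = $35.68
SDI: $1,074.85 × 0.018 = $19.35
State unemployment insurance (employee share): $1,074.85 × 0.0075 = $8.06
Employee stock purchase plan: $42.81
Legal plan premium: $49.41
Total deductions = $85.99 + $96.74 + $200.73 + $35.68 + $19.35 + $8.06 + $42.81 + $49.41 = $538.77
Net pay = $1,074.85 − $538.77 = $536.08

$536.08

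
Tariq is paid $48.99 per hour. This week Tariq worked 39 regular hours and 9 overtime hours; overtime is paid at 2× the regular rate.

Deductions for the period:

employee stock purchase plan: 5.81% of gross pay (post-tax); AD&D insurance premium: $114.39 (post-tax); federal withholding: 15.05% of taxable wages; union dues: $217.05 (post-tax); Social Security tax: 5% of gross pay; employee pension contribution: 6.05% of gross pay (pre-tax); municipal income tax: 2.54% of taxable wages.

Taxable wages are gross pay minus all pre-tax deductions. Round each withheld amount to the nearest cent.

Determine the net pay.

$1,528.71

Regular pay: 39 × $48.99 = $1,910.61
Overtime pay: 9 × $48.99 × 2 = $881.82
Gross pay = $1,910.61 + $881.82 = $2,792.43
Employee pension contribution: $2,792.43 × 0.0605 = $168.94
Taxable wages = $2,792.43 − $168.94 = $2,623.49
Federal withholding: $2,623.49 × 0.1505 = $394.84
Municipal income tax: $2,623.49 × 0.0254 = $66.64
Social Security tax: $2,792.43 × 0.05 = $139.62
AD&D insurance premium: $114.39
Employee stock purchase plan: $2,792.43 × 0.0581 = $162.24
Union dues: $217.05
Total deductions = $168.94 + $394.84 + $66.64 + $139.62 + $114.39 + $162.24 + $217.05 = $1,263.72
Net pay = $2,792.43 − $1,263.72 = $1,528.71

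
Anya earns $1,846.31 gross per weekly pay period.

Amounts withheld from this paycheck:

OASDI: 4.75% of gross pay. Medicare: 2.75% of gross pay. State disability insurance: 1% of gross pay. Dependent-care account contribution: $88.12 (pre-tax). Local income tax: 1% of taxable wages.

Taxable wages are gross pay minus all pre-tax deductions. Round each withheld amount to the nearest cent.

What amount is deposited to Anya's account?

Dependent-care account contribution: $88.12
Taxable wages = $1,846.31 − $88.12 = $1,758.19
Local income tax: $1,758.19 × 0.01 = $17.58
Medicare: $1,846.31 × 0.0275 = $50.77
OASDI: $1,846.31 × 0.0475 = $87.70
State disability insurance: $1,846.31 × 0.01 = $18.46
Total deductions = $88.12 + $17.58 + $50.77 + $87.70 + $18.46 = $262.63
Net pay = $1,846.31 − $262.63 = $1,583.68

$1,583.68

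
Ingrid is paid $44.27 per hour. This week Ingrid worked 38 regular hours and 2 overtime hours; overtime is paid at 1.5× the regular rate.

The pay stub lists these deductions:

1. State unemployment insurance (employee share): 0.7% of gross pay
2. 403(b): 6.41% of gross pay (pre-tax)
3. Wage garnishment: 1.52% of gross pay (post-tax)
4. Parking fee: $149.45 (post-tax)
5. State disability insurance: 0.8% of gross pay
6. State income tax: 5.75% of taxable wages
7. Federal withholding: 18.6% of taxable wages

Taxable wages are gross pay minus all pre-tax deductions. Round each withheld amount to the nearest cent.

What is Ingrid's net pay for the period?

$1080.81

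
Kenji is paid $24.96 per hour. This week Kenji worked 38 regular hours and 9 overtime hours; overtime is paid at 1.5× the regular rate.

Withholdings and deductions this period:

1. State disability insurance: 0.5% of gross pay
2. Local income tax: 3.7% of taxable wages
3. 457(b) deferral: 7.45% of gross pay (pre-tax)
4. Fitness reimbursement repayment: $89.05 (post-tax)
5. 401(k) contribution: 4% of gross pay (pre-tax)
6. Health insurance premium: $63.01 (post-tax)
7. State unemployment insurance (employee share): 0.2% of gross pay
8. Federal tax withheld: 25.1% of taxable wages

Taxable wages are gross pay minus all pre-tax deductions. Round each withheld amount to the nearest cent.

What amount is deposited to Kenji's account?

$649.37

Regular pay: 38 × $24.96 = $948.48
Overtime pay: 9 × $24.96 × 1.5 = $336.96
Gross pay = $948.48 + $336.96 = $1,285.44
457(b) deferral: $1,285.44 × 0.0745 = $95.77
401(k) contribution: $1,285.44 × 0.04 = $51.42
Pre-tax total = $95.77 + $51.42 = $147.19
Taxable wages = $1,285.44 − $147.19 = $1,138.25
Federal tax withheld: $1,138.25 × 0.251 = $285.70
Local income tax: $1,138.25 × 0.037 = $42.12
State disability insurance: $1,285.44 × 0.005 = $6.43
State unemployment insurance (employee share): $1,285.44 × 0.002 = $2.57
Fitness reimbursement repayment: $89.05
Health insurance premium: $63.01
Total deductions = $95.77 + $51.42 + $285.70 + $42.12 + $6.43 + $2.57 + $89.05 + $63.01 = $636.07
Net pay = $1,285.44 − $636.07 = $649.37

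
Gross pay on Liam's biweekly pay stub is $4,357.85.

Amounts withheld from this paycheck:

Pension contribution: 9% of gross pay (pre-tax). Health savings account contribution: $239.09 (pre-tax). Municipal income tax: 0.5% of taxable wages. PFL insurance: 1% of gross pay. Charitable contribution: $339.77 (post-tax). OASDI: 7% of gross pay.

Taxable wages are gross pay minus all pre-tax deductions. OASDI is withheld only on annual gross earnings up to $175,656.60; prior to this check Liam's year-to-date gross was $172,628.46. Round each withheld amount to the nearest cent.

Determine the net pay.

$3,112.60

Health savings account contribution: $239.09
Pension contribution: $4,357.85 × 0.09 = $392.21
Pre-tax total = $239.09 + $392.21 = $631.30
Taxable wages = $4,357.85 − $631.30 = $3,726.55
Municipal income tax: $3,726.55 × 0.005 = $18.63
OASDI: only $175,656.60 − $172,628.46 = $3,028.14 of this check is subject → $3,028.14 × 0.07 = $211.97
PFL insurance: $4,357.85 × 0.01 = $43.58
Charitable contribution: $339.77
Total deductions = $239.09 + $392.21 + $18.63 + $211.97 + $43.58 + $339.77 = $1,245.25
Net pay = $4,357.85 − $1,245.25 = $3,112.60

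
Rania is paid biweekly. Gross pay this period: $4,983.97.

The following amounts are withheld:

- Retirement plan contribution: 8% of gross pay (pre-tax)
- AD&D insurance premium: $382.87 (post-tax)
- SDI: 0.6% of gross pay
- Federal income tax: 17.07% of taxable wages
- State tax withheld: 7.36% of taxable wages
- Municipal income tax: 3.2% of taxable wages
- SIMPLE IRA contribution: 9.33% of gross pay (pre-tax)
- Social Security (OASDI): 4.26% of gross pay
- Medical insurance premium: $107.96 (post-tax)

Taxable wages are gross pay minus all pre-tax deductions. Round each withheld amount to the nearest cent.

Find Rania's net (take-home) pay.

Retirement plan contribution: $4,983.97 × 0.08 = $398.72
SIMPLE IRA contribution: $4,983.97 × 0.0933 = $465.00
Pre-tax total = $398.72 + $465.00 = $863.72
Taxable wages = $4,983.97 − $863.72 = $4,120.25
Federal income tax: $4,120.25 × 0.1707 = $703.33
Municipal income tax: $4,120.25 × 0.032 = $131.85
State tax withheld: $4,120.25 × 0.0736 = $303.25
Social Security (OASDI): $4,983.97 × 0.0426 = $212.32
SDI: $4,983.97 × 0.006 = $29.90
AD&D insurance premium: $382.87
Medical insurance premium: $107.96
Total deductions = $398.72 + $465.00 + $703.33 + $131.85 + $303.25 + $212.32 + $29.90 + $382.87 + $107.96 = $2,735.20
Net pay = $4,983.97 − $2,735.20 = $2,248.77

$2,248.77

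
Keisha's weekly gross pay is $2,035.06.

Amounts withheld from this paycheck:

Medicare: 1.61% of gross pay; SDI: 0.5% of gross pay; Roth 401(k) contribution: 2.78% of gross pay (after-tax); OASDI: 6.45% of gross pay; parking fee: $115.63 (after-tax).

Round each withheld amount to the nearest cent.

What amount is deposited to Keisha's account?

$1,688.66

Medicare: $2,035.06 × 0.0161 = $32.76
OASDI: $2,035.06 × 0.0645 = $131.26
SDI: $2,035.06 × 0.005 = $10.18
Parking fee: $115.63
Roth 401(k) contribution: $2,035.06 × 0.0278 = $56.57
Total deductions = $32.76 + $131.26 + $10.18 + $115.63 + $56.57 = $346.40
Net pay = $2,035.06 − $346.40 = $1,688.66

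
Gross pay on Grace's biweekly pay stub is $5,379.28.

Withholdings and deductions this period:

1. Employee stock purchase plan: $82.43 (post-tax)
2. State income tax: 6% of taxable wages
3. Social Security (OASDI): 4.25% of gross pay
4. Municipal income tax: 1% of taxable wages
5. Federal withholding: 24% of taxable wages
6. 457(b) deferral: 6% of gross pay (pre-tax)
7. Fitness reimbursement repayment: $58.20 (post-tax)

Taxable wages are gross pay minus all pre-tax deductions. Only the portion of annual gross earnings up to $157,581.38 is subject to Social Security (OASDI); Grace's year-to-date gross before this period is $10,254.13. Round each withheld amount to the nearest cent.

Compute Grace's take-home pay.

457(b) deferral: $5,379.28 × 0.06 = $322.76
Taxable wages = $5,379.28 − $322.76 = $5,056.52
State income tax: $5,056.52 × 0.06 = $303.39
Municipal income tax: $5,056.52 × 0.01 = $50.57
Federal withholding: $5,056.52 × 0.24 = $1,213.56
Social Security (OASDI): cap not yet reached, full $5,379.28 is subject → $5,379.28 × 0.0425 = $228.62
Employee stock purchase plan: $82.43
Fitness reimbursement repayment: $58.20
Total deductions = $322.76 + $303.39 + $50.57 + $1,213.56 + $228.62 + $82.43 + $58.20 = $2,259.53
Net pay = $5,379.28 − $2,259.53 = $3,119.75

$3,119.75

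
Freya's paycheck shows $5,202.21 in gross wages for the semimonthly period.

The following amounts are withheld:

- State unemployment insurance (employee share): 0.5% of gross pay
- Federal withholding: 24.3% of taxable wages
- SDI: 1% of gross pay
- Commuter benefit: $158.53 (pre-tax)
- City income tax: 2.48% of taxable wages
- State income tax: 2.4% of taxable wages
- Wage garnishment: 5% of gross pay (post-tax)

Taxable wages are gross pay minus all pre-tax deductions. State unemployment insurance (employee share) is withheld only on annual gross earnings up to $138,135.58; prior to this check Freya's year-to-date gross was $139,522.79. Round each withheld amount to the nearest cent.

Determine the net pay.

Commuter benefit: $158.53
Taxable wages = $5,202.21 − $158.53 = $5,043.68
City income tax: $5,043.68 × 0.0248 = $125.08
Federal withholding: $5,043.68 × 0.243 = $1,225.61
State income tax: $5,043.68 × 0.024 = $121.05
State unemployment insurance (employee share): annual cap $138,135.58 already reached (YTD $139,522.79), so $0.00
SDI: $5,202.21 × 0.01 = $52.02
Wage garnishment: $5,202.21 × 0.05 = $260.11
Total deductions = $158.53 + $125.08 + $1,225.61 + $121.05 + $0.00 + $52.02 + $260.11 = $1,942.40
Net pay = $5,202.21 − $1,942.40 = $3,259.81

$3,259.81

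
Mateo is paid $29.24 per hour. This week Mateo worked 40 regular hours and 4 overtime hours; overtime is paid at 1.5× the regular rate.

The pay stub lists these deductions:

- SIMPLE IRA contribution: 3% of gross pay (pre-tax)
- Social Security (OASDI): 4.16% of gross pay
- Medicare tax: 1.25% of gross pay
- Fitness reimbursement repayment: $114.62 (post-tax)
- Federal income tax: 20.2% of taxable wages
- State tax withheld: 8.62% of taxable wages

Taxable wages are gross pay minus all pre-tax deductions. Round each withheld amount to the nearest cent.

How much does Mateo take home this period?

Regular pay: 40 × $29.24 = $1,169.60
Overtime pay: 4 × $29.24 × 1.5 = $175.44
Gross pay = $1,169.60 + $175.44 = $1,345.04
SIMPLE IRA contribution: $1,345.04 × 0.03 = $40.35
Taxable wages = $1,345.04 − $40.35 = $1,304.69
Federal income tax: $1,304.69 × 0.202 = $263.55
State tax withheld: $1,304.69 × 0.0862 = $112.46
Social Security (OASDI): $1,345.04 × 0.0416 = $55.95
Medicare tax: $1,345.04 × 0.0125 = $16.81
Fitness reimbursement repayment: $114.62
Total deductions = $40.35 + $263.55 + $112.46 + $55.95 + $16.81 + $114.62 = $603.74
Net pay = $1,345.04 − $603.74 = $741.30

$741.30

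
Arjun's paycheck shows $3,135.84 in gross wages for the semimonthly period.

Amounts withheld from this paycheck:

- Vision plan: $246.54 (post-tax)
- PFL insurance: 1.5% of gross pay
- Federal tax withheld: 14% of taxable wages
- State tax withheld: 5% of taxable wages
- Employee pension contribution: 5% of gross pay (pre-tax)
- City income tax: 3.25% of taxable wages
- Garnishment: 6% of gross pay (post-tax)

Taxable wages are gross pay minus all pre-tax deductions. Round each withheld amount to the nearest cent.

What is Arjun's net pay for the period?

$1,834.48

Employee pension contribution: $3,135.84 × 0.05 = $156.79
Taxable wages = $3,135.84 − $156.79 = $2,979.05
Federal tax withheld: $2,979.05 × 0.14 = $417.07
State tax withheld: $2,979.05 × 0.05 = $148.95
City income tax: $2,979.05 × 0.0325 = $96.82
PFL insurance: $3,135.84 × 0.015 = $47.04
Garnishment: $3,135.84 × 0.06 = $188.15
Vision plan: $246.54
Total deductions = $156.79 + $417.07 + $148.95 + $96.82 + $47.04 + $188.15 + $246.54 = $1,301.36
Net pay = $3,135.84 − $1,301.36 = $1,834.48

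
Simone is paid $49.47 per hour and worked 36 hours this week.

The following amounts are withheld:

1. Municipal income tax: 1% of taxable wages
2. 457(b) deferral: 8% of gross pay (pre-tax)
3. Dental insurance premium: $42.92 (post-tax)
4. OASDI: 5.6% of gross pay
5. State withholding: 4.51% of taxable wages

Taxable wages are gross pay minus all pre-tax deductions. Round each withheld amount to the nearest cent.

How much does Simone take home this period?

$1405.53

Gross pay: 36 × $49.47 = $1780.92
457(b) deferral: $1780.92 × 0.08 = $142.47
Taxable wages = $1780.92 − $142.47 = $1638.45
Municipal income tax: $1638.45 × 0.01 = $16.38
State withholding: $1638.45 × 0.0451 = $73.89
OASDI: $1780.92 × 0.056 = $99.73
Dental insurance premium: $42.92
Total deductions = $142.47 + $16.38 + $73.89 + $99.73 + $42.92 = $375.39
Net pay = $1780.92 − $375.39 = $1405.53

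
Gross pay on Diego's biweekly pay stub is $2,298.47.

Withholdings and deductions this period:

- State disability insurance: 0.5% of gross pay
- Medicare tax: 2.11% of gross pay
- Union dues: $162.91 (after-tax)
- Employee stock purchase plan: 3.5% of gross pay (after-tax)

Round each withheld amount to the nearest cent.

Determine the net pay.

$1,995.12

Medicare tax: $2,298.47 × 0.0211 = $48.50
State disability insurance: $2,298.47 × 0.005 = $11.49
Employee stock purchase plan: $2,298.47 × 0.035 = $80.45
Union dues: $162.91
Total deductions = $48.50 + $11.49 + $80.45 + $162.91 = $303.35
Net pay = $2,298.47 − $303.35 = $1,995.12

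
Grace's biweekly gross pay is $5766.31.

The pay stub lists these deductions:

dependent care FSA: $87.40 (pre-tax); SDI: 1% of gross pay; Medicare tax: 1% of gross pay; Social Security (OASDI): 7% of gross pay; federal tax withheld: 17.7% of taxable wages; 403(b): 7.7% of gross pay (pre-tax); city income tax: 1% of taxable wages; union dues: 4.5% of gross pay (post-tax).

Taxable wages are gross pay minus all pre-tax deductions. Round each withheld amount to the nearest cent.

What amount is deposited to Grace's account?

$3477.53

Dependent care FSA: $87.40
403(b): $5766.31 × 0.077 = $444.01
Pre-tax total = $87.40 + $444.01 = $531.41
Taxable wages = $5766.31 − $531.41 = $5234.90
Federal tax withheld: $5234.90 × 0.177 = $926.58
City income tax: $5234.90 × 0.01 = $52.35
Medicare tax: $5766.31 × 0.01 = $57.66
Social Security (OASDI): $5766.31 × 0.07 = $403.64
SDI: $5766.31 × 0.01 = $57.66
Union dues: $5766.31 × 0.045 = $259.48
Total deductions = $87.40 + $444.01 + $926.58 + $52.35 + $57.66 + $403.64 + $57.66 + $259.48 = $2288.78
Net pay = $5766.31 − $2288.78 = $3477.53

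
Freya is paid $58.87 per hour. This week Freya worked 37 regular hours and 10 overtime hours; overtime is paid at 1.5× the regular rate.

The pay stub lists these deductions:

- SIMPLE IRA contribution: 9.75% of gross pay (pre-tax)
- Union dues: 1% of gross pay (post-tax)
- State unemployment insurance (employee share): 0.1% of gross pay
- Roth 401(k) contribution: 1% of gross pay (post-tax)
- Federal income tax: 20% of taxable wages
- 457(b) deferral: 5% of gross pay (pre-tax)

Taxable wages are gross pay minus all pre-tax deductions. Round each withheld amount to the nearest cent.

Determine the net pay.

$2023.49

Regular pay: 37 × $58.87 = $2178.19
Overtime pay: 10 × $58.87 × 1.5 = $883.05
Gross pay = $2178.19 + $883.05 = $3061.24
457(b) deferral: $3061.24 × 0.05 = $153.06
SIMPLE IRA contribution: $3061.24 × 0.0975 = $298.47
Pre-tax total = $153.06 + $298.47 = $451.53
Taxable wages = $3061.24 − $451.53 = $2609.71
Federal income tax: $2609.71 × 0.2 = $521.94
State unemployment insurance (employee share): $3061.24 × 0.001 = $3.06
Roth 401(k) contribution: $3061.24 × 0.01 = $30.61
Union dues: $3061.24 × 0.01 = $30.61
Total deductions = $153.06 + $298.47 + $521.94 + $3.06 + $30.61 + $30.61 = $1037.75
Net pay = $3061.24 − $1037.75 = $2023.49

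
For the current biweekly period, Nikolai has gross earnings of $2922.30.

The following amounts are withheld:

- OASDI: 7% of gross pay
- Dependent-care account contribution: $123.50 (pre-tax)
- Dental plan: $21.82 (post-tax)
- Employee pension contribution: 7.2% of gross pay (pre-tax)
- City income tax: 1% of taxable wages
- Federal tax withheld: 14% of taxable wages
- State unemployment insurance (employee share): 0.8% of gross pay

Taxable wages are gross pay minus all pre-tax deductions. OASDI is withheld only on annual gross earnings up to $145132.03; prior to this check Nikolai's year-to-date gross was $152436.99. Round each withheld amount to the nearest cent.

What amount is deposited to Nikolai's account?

$2154.94

Employee pension contribution: $2922.30 × 0.072 = $210.41
Dependent-care account contribution: $123.50
Pre-tax total = $210.41 + $123.50 = $333.91
Taxable wages = $2922.30 − $333.91 = $2588.39
City income tax: $2588.39 × 0.01 = $25.88
Federal tax withheld: $2588.39 × 0.14 = $362.37
OASDI: annual cap $145132.03 already reached (YTD $152436.99), so $0.00
State unemployment insurance (employee share): $2922.30 × 0.008 = $23.38
Dental plan: $21.82
Total deductions = $210.41 + $123.50 + $25.88 + $362.37 + $0.00 + $23.38 + $21.82 = $767.36
Net pay = $2922.30 − $767.36 = $2154.94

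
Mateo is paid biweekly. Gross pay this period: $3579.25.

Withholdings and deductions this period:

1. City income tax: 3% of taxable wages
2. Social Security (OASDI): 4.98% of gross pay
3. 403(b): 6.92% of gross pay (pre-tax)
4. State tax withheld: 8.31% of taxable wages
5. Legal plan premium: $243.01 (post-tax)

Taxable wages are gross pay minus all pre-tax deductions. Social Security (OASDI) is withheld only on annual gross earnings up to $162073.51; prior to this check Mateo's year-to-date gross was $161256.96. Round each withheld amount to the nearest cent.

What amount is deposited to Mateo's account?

$2671.10

403(b): $3579.25 × 0.0692 = $247.68
Taxable wages = $3579.25 − $247.68 = $3331.57
City income tax: $3331.57 × 0.03 = $99.95
State tax withheld: $3331.57 × 0.0831 = $276.85
Social Security (OASDI): only $162073.51 − $161256.96 = $816.55 of this check is subject → $816.55 × 0.0498 = $40.66
Legal plan premium: $243.01
Total deductions = $247.68 + $99.95 + $276.85 + $40.66 + $243.01 = $908.15
Net pay = $3579.25 − $908.15 = $2671.10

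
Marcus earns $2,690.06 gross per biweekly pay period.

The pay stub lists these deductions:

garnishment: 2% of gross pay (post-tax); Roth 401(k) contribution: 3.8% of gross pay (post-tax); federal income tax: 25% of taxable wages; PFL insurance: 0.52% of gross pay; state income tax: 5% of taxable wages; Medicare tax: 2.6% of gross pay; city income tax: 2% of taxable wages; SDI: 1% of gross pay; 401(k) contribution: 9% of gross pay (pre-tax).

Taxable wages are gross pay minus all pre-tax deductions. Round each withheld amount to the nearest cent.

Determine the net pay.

$1,397.75

401(k) contribution: $2,690.06 × 0.09 = $242.11
Taxable wages = $2,690.06 − $242.11 = $2,447.95
City income tax: $2,447.95 × 0.02 = $48.96
State income tax: $2,447.95 × 0.05 = $122.40
Federal income tax: $2,447.95 × 0.25 = $611.99
SDI: $2,690.06 × 0.01 = $26.90
Medicare tax: $2,690.06 × 0.026 = $69.94
PFL insurance: $2,690.06 × 0.0052 = $13.99
Roth 401(k) contribution: $2,690.06 × 0.038 = $102.22
Garnishment: $2,690.06 × 0.02 = $53.80
Total deductions = $242.11 + $48.96 + $122.40 + $611.99 + $26.90 + $69.94 + $13.99 + $102.22 + $53.80 = $1,292.31
Net pay = $2,690.06 − $1,292.31 = $1,397.75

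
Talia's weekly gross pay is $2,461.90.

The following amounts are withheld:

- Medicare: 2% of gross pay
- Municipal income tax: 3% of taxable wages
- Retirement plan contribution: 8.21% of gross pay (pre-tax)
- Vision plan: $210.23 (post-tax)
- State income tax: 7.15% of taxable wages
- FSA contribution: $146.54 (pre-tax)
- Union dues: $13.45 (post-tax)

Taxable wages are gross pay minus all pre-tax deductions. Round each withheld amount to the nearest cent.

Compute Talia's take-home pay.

$1,625.82

FSA contribution: $146.54
Retirement plan contribution: $2,461.90 × 0.0821 = $202.12
Pre-tax total = $146.54 + $202.12 = $348.66
Taxable wages = $2,461.90 − $348.66 = $2,113.24
State income tax: $2,113.24 × 0.0715 = $151.10
Municipal income tax: $2,113.24 × 0.03 = $63.40
Medicare: $2,461.90 × 0.02 = $49.24
Union dues: $13.45
Vision plan: $210.23
Total deductions = $146.54 + $202.12 + $151.10 + $63.40 + $49.24 + $13.45 + $210.23 = $836.08
Net pay = $2,461.90 − $836.08 = $1,625.82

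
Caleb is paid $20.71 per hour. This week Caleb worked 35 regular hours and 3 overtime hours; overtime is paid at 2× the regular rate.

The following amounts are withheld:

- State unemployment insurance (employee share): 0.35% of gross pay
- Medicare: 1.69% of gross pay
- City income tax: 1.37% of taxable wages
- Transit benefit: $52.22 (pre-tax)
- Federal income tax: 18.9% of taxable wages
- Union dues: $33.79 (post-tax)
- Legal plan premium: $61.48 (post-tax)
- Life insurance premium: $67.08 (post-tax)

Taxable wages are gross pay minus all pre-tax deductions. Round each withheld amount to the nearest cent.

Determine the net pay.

Regular pay: 35 × $20.71 = $724.85
Overtime pay: 3 × $20.71 × 2 = $124.26
Gross pay = $724.85 + $124.26 = $849.11
Transit benefit: $52.22
Taxable wages = $849.11 − $52.22 = $796.89
City income tax: $796.89 × 0.0137 = $10.92
Federal income tax: $796.89 × 0.189 = $150.61
Medicare: $849.11 × 0.0169 = $14.35
State unemployment insurance (employee share): $849.11 × 0.0035 = $2.97
Union dues: $33.79
Legal plan premium: $61.48
Life insurance premium: $67.08
Total deductions = $52.22 + $10.92 + $150.61 + $14.35 + $2.97 + $33.79 + $61.48 + $67.08 = $393.42
Net pay = $849.11 − $393.42 = $455.69

$455.69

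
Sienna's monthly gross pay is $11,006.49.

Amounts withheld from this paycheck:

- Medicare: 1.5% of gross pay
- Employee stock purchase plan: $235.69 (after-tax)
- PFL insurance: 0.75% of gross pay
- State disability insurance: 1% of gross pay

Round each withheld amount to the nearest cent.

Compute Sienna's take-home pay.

$10,413.09

Medicare: $11,006.49 × 0.015 = $165.10
PFL insurance: $11,006.49 × 0.0075 = $82.55
State disability insurance: $11,006.49 × 0.01 = $110.06
Employee stock purchase plan: $235.69
Total deductions = $165.10 + $82.55 + $110.06 + $235.69 = $593.40
Net pay = $11,006.49 − $593.40 = $10,413.09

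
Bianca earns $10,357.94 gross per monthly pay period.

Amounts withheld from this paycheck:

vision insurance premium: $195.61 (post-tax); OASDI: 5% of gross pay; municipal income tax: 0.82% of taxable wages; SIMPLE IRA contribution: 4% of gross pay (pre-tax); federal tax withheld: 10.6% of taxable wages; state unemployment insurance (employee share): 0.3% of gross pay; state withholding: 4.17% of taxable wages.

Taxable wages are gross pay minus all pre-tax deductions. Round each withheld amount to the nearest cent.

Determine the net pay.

$7,648.83

SIMPLE IRA contribution: $10,357.94 × 0.04 = $414.32
Taxable wages = $10,357.94 − $414.32 = $9,943.62
Municipal income tax: $9,943.62 × 0.0082 = $81.54
State withholding: $9,943.62 × 0.0417 = $414.65
Federal tax withheld: $9,943.62 × 0.106 = $1,054.02
State unemployment insurance (employee share): $10,357.94 × 0.003 = $31.07
OASDI: $10,357.94 × 0.05 = $517.90
Vision insurance premium: $195.61
Total deductions = $414.32 + $81.54 + $414.65 + $1,054.02 + $31.07 + $517.90 + $195.61 = $2,709.11
Net pay = $10,357.94 − $2,709.11 = $7,648.83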